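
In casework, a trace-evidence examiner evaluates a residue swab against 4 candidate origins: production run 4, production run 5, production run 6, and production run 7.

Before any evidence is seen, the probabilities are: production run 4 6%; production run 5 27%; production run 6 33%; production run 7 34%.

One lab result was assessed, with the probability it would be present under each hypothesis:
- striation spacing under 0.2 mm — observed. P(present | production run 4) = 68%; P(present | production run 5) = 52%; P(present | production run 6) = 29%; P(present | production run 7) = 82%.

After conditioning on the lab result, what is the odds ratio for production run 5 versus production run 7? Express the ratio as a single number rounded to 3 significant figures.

0.504

The normalizing constant cancels in an odds ratio, so compute prior × likelihood for the two hypotheses only:
  production run 5: 0.27 × 0.52 = 0.1404
  production run 7: 0.34 × 0.82 = 0.2788
Odds(production run 5 : production run 7) = 0.1404 / 0.2788 ≈ 0.504.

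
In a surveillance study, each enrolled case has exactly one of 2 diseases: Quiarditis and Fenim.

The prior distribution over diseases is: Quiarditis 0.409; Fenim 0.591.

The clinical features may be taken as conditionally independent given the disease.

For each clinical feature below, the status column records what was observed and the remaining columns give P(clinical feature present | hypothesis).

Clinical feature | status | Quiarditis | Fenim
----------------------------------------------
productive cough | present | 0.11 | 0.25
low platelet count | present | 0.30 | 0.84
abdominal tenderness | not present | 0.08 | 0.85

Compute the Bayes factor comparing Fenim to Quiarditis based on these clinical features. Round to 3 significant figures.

1.04

Joint likelihood of the clinical feature pattern under each hypothesis (using 1 − P(present | H) for each absent clinical feature):
  Fenim: 0.25 × 0.84 × (1 − 0.85) = 0.0315
  Quiarditis: 0.11 × 0.30 × (1 − 0.08) = 0.03036
Bayes factor = 0.0315 / 0.03036 ≈ 1.04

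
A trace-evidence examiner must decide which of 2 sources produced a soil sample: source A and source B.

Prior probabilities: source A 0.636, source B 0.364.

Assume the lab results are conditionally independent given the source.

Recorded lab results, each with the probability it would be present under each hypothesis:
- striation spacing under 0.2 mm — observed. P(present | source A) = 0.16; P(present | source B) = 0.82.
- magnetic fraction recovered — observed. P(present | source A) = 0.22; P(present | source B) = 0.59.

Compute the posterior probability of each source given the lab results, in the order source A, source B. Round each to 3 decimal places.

0.113, 0.887

By Bayes' rule with conditional independence, the unnormalized weight for each hypothesis is prior × ∏ likelihoods:
  source A: 0.636 × 0.16 × 0.22 = 0.022387
  source B: 0.364 × 0.82 × 0.59 = 0.1761
Marginal likelihood of the evidence = 0.19849.
P(source A | evidence) = 0.022387 / 0.19849 ≈ 0.113
P(source B | evidence) = 0.1761 / 0.19849 ≈ 0.887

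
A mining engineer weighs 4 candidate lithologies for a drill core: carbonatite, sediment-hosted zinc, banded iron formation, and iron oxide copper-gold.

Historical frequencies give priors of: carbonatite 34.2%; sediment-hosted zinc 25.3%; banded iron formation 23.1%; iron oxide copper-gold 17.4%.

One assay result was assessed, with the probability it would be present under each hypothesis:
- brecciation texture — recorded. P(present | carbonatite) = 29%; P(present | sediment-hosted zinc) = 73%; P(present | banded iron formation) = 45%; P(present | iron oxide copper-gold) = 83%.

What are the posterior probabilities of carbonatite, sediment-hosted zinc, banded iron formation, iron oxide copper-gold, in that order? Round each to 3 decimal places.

For each hypothesis, the unnormalized posterior weight is prior × likelihood:
  carbonatite: 0.342 × 0.29 = 0.09918
  sediment-hosted zinc: 0.253 × 0.73 = 0.18469
  banded iron formation: 0.231 × 0.45 = 0.10395
  iron oxide copper-gold: 0.174 × 0.83 = 0.14442
Normalizing constant Z = 0.09918 + 0.18469 + 0.10395 + 0.14442 = 0.53224.
P(carbonatite | evidence) = 0.09918 / 0.53224 ≈ 0.186
P(sediment-hosted zinc | evidence) = 0.18469 / 0.53224 ≈ 0.347
P(banded iron formation | evidence) = 0.10395 / 0.53224 ≈ 0.195
P(iron oxide copper-gold | evidence) = 0.14442 / 0.53224 ≈ 0.271

0.186, 0.347, 0.195, 0.271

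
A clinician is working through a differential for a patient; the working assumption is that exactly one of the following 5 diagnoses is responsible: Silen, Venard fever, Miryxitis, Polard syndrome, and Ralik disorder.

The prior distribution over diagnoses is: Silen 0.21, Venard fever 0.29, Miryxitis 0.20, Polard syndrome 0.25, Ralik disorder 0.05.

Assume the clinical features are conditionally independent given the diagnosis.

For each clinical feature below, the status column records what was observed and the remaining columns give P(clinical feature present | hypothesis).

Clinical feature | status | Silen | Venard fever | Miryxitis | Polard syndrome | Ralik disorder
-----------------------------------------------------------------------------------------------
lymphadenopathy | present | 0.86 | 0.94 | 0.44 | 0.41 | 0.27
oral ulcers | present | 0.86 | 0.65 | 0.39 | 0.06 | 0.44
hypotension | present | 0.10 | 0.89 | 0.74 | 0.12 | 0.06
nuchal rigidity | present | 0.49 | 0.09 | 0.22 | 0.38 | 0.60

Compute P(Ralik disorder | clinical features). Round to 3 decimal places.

By Bayes' rule with conditional independence, the unnormalized weight for each hypothesis is prior × ∏ likelihoods:
  Silen: 0.21 × 0.86 × 0.86 × 0.10 × 0.49 = 0.0076105
  Venard fever: 0.29 × 0.94 × 0.65 × 0.89 × 0.09 = 0.014193
  Miryxitis: 0.20 × 0.44 × 0.39 × 0.74 × 0.22 = 0.0055873
  Polard syndrome: 0.25 × 0.41 × 0.06 × 0.12 × 0.38 = 0.00028044
  Ralik disorder: 0.05 × 0.27 × 0.44 × 0.06 × 0.60 = 0.00021384
Normalizing constant Z = 0.0076105 + 0.014193 + 0.0055873 + 0.00028044 + 0.00021384 = 0.027885.
P(Ralik disorder | evidence) = 0.00021384 / 0.027885 ≈ 0.008.

0.008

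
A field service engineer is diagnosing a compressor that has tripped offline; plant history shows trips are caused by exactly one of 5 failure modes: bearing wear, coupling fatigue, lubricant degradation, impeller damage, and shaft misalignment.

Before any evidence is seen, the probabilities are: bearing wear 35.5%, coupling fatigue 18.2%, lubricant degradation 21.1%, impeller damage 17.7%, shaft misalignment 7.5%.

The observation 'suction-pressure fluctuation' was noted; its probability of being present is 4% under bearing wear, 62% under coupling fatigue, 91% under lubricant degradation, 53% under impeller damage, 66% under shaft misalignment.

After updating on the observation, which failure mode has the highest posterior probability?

lubricant degradation

For each hypothesis, the unnormalized posterior weight is prior × likelihood:
  bearing wear: 0.355 × 0.04 = 0.0142
  coupling fatigue: 0.182 × 0.62 = 0.11284
  lubricant degradation: 0.211 × 0.91 = 0.19201
  impeller damage: 0.177 × 0.53 = 0.09381
  shaft misalignment: 0.075 × 0.66 = 0.0495
The unnormalized weights sum to 0.46236.
P(bearing wear | evidence) ≈ 0.0142 / 0.46236 ≈ 0.031
P(coupling fatigue | evidence) ≈ 0.11284 / 0.46236 ≈ 0.244
P(lubricant degradation | evidence) ≈ 0.19201 / 0.46236 ≈ 0.415
P(impeller damage | evidence) ≈ 0.09381 / 0.46236 ≈ 0.203
P(shaft misalignment | evidence) ≈ 0.0495 / 0.46236 ≈ 0.107
The largest is 0.415, so lubricant degradation is most probable.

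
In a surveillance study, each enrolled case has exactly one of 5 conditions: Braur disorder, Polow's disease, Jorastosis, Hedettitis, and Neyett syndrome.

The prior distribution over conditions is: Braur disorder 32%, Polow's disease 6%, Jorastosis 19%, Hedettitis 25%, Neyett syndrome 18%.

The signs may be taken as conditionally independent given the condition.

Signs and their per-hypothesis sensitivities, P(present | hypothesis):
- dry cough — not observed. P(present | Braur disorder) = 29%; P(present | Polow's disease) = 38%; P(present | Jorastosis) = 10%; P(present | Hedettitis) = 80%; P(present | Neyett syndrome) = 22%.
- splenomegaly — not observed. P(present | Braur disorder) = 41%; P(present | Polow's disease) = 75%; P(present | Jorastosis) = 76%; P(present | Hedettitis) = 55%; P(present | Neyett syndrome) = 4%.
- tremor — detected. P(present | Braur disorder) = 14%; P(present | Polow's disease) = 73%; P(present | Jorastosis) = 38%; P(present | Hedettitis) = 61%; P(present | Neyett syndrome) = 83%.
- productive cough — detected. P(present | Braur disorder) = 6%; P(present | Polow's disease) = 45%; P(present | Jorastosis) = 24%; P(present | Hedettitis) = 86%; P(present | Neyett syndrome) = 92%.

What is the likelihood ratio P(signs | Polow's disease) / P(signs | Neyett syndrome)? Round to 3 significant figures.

Joint likelihood of the sign pattern under each hypothesis (using 1 − P(present | H) for each absent sign):
  Polow's disease: (1 − 0.38) × (1 − 0.75) × 0.73 × 0.45 = 0.050918
  Neyett syndrome: (1 − 0.22) × (1 − 0.04) × 0.83 × 0.92 = 0.57178
Bayes factor = 0.050918 / 0.57178 ≈ 0.0891

0.0891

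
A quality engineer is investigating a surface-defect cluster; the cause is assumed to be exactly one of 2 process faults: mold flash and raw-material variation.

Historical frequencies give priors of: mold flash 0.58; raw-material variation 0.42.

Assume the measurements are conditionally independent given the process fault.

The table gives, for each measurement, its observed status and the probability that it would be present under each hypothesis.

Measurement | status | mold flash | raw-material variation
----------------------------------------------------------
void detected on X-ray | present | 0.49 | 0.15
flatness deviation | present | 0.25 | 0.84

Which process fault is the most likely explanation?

mold flash

For each hypothesis, the unnormalized posterior weight is prior × product of the measurement likelihoods:
  mold flash: 0.58 × 0.49 × 0.25 = 0.07105
  raw-material variation: 0.42 × 0.15 × 0.84 = 0.05292
Marginal likelihood of the evidence = 0.12397.
P(mold flash | evidence) ≈ 0.07105 / 0.12397 ≈ 0.573
P(raw-material variation | evidence) ≈ 0.05292 / 0.12397 ≈ 0.427
The largest is 0.573, so mold flash is most probable.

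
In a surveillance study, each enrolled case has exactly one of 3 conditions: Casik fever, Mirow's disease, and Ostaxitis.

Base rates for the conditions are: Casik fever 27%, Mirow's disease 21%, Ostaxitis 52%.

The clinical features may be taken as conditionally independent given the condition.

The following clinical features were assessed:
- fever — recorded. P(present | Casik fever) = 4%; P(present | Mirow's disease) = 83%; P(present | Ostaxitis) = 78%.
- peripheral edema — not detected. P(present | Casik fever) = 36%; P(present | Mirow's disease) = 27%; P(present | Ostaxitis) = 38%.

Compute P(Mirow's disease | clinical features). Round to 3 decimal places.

0.330

By Bayes' rule with conditional independence, the unnormalized weight for each hypothesis is prior × ∏ likelihoods (using 1 − P(present | H) for each absent clinical feature):
  Casik fever: 0.27 × 0.04 × (1 − 0.36) = 0.006912
  Mirow's disease: 0.21 × 0.83 × (1 − 0.27) = 0.12724
  Ostaxitis: 0.52 × 0.78 × (1 − 0.38) = 0.25147
Marginal likelihood of the evidence = 0.38562.
P(Mirow's disease | evidence) = 0.12724 / 0.38562 ≈ 0.330.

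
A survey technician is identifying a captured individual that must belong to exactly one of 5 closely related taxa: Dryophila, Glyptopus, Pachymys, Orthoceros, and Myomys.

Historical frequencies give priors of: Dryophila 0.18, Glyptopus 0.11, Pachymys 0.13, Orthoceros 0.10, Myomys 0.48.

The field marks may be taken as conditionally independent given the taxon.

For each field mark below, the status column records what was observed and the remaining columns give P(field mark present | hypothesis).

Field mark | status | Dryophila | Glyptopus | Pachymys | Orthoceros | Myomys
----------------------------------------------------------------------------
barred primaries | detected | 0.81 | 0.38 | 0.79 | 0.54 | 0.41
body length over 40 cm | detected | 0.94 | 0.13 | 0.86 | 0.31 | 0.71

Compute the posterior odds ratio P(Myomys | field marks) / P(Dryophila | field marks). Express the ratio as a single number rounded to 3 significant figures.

Posterior odds equal prior odds times the likelihood ratio; only the two competing hypotheses matter.
  Myomys: 0.48 × 0.41 × 0.71 = 0.13973
  Dryophila: 0.18 × 0.81 × 0.94 = 0.13705
Posterior odds = 0.13973 / 0.13705 ≈ 1.02.

1.02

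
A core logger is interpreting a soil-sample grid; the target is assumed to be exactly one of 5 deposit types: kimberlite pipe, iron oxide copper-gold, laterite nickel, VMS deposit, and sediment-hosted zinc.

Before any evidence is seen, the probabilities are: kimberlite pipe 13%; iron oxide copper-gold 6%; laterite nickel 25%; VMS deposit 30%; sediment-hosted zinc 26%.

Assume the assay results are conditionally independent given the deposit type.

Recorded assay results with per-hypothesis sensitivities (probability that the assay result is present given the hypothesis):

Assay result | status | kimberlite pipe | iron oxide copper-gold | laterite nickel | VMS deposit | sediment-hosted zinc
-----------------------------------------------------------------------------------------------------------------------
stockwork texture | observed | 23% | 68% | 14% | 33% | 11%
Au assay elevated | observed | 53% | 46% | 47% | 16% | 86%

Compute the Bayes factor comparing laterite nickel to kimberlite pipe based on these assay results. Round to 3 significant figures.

0.540

Take the product of per-assay result likelihoods under each hypothesis, then divide.
  laterite nickel: 0.14 × 0.47 = 0.0658
  kimberlite pipe: 0.23 × 0.53 = 0.1219
Bayes factor = 0.0658 / 0.1219 ≈ 0.540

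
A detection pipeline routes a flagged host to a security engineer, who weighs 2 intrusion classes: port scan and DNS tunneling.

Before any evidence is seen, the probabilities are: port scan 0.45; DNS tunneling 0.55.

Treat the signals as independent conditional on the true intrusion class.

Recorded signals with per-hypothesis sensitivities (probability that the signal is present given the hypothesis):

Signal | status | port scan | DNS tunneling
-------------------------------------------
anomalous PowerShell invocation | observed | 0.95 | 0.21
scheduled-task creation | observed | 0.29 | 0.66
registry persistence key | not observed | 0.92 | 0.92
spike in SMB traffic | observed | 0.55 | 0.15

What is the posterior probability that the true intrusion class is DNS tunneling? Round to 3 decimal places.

By Bayes' rule with conditional independence, the unnormalized weight for each hypothesis is prior × ∏ likelihoods (using 1 − P(present | H) for each absent signal):
  port scan: 0.45 × 0.95 × 0.29 × (1 − 0.92) × 0.55 = 0.0054549
  DNS tunneling: 0.55 × 0.21 × 0.66 × (1 − 0.92) × 0.15 = 0.00091476
Marginal likelihood of the evidence = 0.0063697.
P(DNS tunneling | evidence) = 0.00091476 / 0.0063697 ≈ 0.144.

0.144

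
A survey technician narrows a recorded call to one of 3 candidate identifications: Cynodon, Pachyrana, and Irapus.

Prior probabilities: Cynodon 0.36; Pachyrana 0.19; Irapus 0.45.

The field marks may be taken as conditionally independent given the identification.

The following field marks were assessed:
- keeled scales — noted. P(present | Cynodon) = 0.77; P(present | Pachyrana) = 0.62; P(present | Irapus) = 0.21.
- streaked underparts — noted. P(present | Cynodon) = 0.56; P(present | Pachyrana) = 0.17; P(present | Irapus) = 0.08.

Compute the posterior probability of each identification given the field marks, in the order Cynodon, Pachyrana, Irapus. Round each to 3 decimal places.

0.849, 0.110, 0.041

For each hypothesis, the unnormalized posterior weight is prior × product of the field mark likelihoods:
  Cynodon: 0.36 × 0.77 × 0.56 = 0.15523
  Pachyrana: 0.19 × 0.62 × 0.17 = 0.020026
  Irapus: 0.45 × 0.21 × 0.08 = 0.00756
The unnormalized weights sum to 0.18282.
P(Cynodon | evidence) = 0.15523 / 0.18282 ≈ 0.849
P(Pachyrana | evidence) = 0.020026 / 0.18282 ≈ 0.110
P(Irapus | evidence) = 0.00756 / 0.18282 ≈ 0.041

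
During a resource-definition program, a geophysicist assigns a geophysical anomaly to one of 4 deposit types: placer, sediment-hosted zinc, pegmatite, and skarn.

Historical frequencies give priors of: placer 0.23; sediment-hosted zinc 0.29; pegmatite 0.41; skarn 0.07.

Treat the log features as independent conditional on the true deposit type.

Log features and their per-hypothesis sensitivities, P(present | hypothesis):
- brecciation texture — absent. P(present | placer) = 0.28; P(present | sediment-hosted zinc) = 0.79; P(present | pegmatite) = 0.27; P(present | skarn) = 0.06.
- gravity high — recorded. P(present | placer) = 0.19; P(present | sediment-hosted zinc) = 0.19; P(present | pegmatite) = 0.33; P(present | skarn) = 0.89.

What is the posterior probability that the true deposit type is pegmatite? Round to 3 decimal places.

By Bayes' rule with conditional independence, the unnormalized weight for each hypothesis is prior × ∏ likelihoods (using 1 − P(present | H) for each absent log feature):
  placer: 0.23 × (1 − 0.28) × 0.19 = 0.031464
  sediment-hosted zinc: 0.29 × (1 − 0.79) × 0.19 = 0.011571
  pegmatite: 0.41 × (1 − 0.27) × 0.33 = 0.098769
  skarn: 0.07 × (1 − 0.06) × 0.89 = 0.058562
Normalizing constant Z = 0.031464 + 0.011571 + 0.098769 + 0.058562 = 0.20037.
P(pegmatite | evidence) = 0.098769 / 0.20037 ≈ 0.493.

0.493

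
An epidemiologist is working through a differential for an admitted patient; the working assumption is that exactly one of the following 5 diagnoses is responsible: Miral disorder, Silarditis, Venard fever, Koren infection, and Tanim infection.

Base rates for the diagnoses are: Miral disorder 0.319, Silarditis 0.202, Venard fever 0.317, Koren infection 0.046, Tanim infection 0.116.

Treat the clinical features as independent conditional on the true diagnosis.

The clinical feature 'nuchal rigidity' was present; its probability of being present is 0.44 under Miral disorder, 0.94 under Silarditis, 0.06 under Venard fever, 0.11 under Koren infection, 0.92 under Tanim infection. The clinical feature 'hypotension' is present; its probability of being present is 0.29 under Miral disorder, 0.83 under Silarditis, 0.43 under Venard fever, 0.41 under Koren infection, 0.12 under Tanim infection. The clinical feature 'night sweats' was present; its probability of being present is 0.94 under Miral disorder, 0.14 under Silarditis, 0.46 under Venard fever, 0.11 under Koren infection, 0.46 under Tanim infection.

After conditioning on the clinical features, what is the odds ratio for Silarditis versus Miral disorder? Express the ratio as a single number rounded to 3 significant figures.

0.577

The normalizing constant cancels in an odds ratio, so compute prior × likelihood for the two hypotheses only:
  Silarditis: 0.202 × 0.94 × 0.83 × 0.14 = 0.022064
  Miral disorder: 0.319 × 0.44 × 0.29 × 0.94 = 0.038262
Posterior odds = 0.022064 / 0.038262 ≈ 0.577.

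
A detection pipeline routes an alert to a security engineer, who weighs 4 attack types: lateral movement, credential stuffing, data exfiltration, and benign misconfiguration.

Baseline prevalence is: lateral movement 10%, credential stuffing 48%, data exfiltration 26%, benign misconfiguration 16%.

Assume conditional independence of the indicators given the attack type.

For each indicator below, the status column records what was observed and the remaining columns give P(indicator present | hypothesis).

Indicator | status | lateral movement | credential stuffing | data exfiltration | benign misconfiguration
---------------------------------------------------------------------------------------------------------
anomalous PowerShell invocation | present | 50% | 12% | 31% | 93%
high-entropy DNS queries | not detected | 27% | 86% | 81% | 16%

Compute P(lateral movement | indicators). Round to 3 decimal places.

0.197

Multiply each prior by the joint likelihood of the indicator pattern (using 1 − P(present | H) for each absent indicator):
  lateral movement: 0.10 × 0.50 × (1 − 0.27) = 0.0365
  credential stuffing: 0.48 × 0.12 × (1 − 0.86) = 0.008064
  data exfiltration: 0.26 × 0.31 × (1 − 0.81) = 0.015314
  benign misconfiguration: 0.16 × 0.93 × (1 − 0.16) = 0.12499
The unnormalized weights sum to 0.18487.
P(lateral movement | evidence) = 0.0365 / 0.18487 ≈ 0.197.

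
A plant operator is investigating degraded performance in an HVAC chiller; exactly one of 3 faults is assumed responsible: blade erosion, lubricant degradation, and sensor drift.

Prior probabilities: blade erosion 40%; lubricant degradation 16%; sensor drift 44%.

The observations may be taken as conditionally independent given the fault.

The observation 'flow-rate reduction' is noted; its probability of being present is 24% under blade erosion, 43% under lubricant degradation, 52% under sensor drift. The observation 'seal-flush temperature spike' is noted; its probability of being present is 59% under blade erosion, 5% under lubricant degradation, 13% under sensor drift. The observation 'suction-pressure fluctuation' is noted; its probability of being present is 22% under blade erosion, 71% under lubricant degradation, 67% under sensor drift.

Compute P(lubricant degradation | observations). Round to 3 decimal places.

0.070

By Bayes' rule with conditional independence, the unnormalized weight for each hypothesis is prior × ∏ likelihoods:
  blade erosion: 0.40 × 0.24 × 0.59 × 0.22 = 0.012461
  lubricant degradation: 0.16 × 0.43 × 0.05 × 0.71 = 0.0024424
  sensor drift: 0.44 × 0.52 × 0.13 × 0.67 = 0.019928
The unnormalized weights sum to 0.034832.
P(lubricant degradation | evidence) = 0.0024424 / 0.034832 ≈ 0.070.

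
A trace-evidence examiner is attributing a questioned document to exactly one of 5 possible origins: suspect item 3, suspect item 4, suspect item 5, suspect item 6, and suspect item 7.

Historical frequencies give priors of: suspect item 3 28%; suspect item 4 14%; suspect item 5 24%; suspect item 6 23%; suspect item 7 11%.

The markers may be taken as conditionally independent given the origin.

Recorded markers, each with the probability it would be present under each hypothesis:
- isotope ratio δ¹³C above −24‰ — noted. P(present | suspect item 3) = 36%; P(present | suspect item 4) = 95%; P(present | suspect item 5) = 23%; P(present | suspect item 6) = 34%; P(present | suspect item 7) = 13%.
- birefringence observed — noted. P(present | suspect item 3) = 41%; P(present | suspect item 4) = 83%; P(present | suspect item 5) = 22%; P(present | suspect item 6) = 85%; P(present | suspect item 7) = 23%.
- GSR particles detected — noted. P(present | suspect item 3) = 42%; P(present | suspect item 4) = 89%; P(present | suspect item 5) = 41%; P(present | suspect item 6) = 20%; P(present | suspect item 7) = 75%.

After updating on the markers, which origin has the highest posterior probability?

suspect item 4

By Bayes' rule with conditional independence, the unnormalized weight for each hypothesis is prior × ∏ likelihoods:
  suspect item 3: 0.28 × 0.36 × 0.41 × 0.42 = 0.017358
  suspect item 4: 0.14 × 0.95 × 0.83 × 0.89 = 0.098247
  suspect item 5: 0.24 × 0.23 × 0.22 × 0.41 = 0.004979
  suspect item 6: 0.23 × 0.34 × 0.85 × 0.20 = 0.013294
  suspect item 7: 0.11 × 0.13 × 0.23 × 0.75 = 0.0024668
Normalizing constant Z = 0.017358 + 0.098247 + 0.004979 + 0.013294 + 0.0024668 = 0.13634.
P(suspect item 3 | evidence) ≈ 0.017358 / 0.13634 ≈ 0.127
P(suspect item 4 | evidence) ≈ 0.098247 / 0.13634 ≈ 0.721
P(suspect item 5 | evidence) ≈ 0.004979 / 0.13634 ≈ 0.037
P(suspect item 6 | evidence) ≈ 0.013294 / 0.13634 ≈ 0.098
P(suspect item 7 | evidence) ≈ 0.0024668 / 0.13634 ≈ 0.018
The largest is 0.721, so suspect item 4 is most probable.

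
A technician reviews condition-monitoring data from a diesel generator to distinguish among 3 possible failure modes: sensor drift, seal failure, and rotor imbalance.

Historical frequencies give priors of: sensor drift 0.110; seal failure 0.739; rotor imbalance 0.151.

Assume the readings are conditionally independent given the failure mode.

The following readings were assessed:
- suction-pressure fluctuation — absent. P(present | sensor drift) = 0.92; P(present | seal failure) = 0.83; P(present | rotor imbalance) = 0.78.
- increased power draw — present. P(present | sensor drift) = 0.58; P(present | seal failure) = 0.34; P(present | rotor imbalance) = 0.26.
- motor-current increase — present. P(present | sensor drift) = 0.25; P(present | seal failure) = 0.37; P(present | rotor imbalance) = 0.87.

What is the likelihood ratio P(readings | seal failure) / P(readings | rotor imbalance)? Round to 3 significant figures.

0.430

Take the product of per-reading likelihoods under each hypothesis (using 1 − P(present | H) for each absent reading), then divide.
  seal failure: (1 − 0.83) × 0.34 × 0.37 = 0.021386
  rotor imbalance: (1 − 0.78) × 0.26 × 0.87 = 0.049764
Bayes factor = 0.021386 / 0.049764 ≈ 0.430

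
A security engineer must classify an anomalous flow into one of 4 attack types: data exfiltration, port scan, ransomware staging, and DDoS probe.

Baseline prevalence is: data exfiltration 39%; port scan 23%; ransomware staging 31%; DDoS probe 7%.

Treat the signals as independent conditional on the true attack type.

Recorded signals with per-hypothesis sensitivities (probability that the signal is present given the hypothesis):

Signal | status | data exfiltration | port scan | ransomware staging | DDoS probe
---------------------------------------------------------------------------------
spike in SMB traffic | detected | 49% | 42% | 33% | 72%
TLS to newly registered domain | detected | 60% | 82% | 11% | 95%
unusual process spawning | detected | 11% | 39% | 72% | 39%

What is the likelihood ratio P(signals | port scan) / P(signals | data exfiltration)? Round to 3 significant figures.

4.15

The Bayes factor is the ratio of the joint likelihoods of the signal pattern under the two hypotheses.
  port scan: 0.42 × 0.82 × 0.39 = 0.13432
  data exfiltration: 0.49 × 0.60 × 0.11 = 0.03234
Bayes factor = 0.13432 / 0.03234 ≈ 4.15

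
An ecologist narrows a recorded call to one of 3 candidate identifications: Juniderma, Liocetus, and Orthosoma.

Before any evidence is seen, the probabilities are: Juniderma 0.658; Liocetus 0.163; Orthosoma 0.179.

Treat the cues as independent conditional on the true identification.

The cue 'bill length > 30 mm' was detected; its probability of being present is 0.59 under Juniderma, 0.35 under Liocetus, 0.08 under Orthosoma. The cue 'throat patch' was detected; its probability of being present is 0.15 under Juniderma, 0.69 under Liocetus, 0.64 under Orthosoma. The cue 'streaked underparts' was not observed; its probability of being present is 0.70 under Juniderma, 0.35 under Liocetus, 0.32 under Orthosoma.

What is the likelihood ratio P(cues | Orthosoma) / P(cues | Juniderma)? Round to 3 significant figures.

The Bayes factor is the ratio of the joint likelihoods of the cue pattern under the two hypotheses (using 1 − P(present | H) for each absent cue).
  Orthosoma: 0.08 × 0.64 × (1 − 0.32) = 0.034816
  Juniderma: 0.59 × 0.15 × (1 − 0.70) = 0.02655
Bayes factor = 0.034816 / 0.02655 ≈ 1.31

1.31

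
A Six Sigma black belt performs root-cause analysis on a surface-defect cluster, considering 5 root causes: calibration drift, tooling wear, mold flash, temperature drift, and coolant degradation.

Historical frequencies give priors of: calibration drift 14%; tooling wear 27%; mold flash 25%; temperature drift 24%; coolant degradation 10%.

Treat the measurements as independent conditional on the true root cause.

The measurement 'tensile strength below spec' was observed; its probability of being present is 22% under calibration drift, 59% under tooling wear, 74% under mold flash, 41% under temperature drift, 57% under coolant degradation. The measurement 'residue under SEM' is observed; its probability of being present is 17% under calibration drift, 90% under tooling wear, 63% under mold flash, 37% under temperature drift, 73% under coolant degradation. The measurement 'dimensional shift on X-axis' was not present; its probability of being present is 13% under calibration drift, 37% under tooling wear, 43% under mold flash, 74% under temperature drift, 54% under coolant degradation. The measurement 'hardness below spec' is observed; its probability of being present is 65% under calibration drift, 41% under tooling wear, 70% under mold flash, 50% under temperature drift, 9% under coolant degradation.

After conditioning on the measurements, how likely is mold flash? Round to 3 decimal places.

Multiply each prior by the joint likelihood of the measurement pattern (using 1 − P(present | H) for each absent measurement):
  calibration drift: 0.14 × 0.22 × 0.17 × (1 − 0.13) × 0.65 = 0.002961
  tooling wear: 0.27 × 0.59 × 0.90 × (1 − 0.37) × 0.41 = 0.037032
  mold flash: 0.25 × 0.74 × 0.63 × (1 − 0.43) × 0.70 = 0.046503
  temperature drift: 0.24 × 0.41 × 0.37 × (1 − 0.74) × 0.50 = 0.004733
  coolant degradation: 0.10 × 0.57 × 0.73 × (1 − 0.54) × 0.09 = 0.0017227
Marginal likelihood of the evidence = 0.092953.
P(mold flash | evidence) = 0.046503 / 0.092953 ≈ 0.500.

0.500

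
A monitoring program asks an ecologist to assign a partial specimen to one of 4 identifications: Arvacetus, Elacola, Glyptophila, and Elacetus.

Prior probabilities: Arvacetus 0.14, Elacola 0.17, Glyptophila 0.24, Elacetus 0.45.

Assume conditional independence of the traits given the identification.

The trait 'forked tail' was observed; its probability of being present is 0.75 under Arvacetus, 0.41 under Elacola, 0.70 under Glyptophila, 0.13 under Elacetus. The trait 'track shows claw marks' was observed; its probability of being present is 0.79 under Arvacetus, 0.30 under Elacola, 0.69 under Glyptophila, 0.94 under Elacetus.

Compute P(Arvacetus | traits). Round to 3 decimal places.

0.302

For each hypothesis, the unnormalized posterior weight is prior × product of the trait likelihoods:
  Arvacetus: 0.14 × 0.75 × 0.79 = 0.08295
  Elacola: 0.17 × 0.41 × 0.30 = 0.02091
  Glyptophila: 0.24 × 0.70 × 0.69 = 0.11592
  Elacetus: 0.45 × 0.13 × 0.94 = 0.05499
The unnormalized weights sum to 0.27477.
P(Arvacetus | evidence) = 0.08295 / 0.27477 ≈ 0.302.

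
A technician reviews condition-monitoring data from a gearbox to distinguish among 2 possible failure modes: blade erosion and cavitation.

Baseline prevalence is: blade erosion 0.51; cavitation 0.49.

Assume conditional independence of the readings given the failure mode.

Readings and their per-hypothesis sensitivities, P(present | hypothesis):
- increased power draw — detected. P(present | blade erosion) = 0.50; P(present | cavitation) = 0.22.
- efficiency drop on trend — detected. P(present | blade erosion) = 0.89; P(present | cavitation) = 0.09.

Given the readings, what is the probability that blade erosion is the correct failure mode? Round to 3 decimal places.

By Bayes' rule with conditional independence, the unnormalized weight for each hypothesis is prior × ∏ likelihoods:
  blade erosion: 0.51 × 0.50 × 0.89 = 0.22695
  cavitation: 0.49 × 0.22 × 0.09 = 0.009702
Marginal likelihood of the evidence = 0.23665.
P(blade erosion | evidence) = 0.22695 / 0.23665 ≈ 0.959.

0.959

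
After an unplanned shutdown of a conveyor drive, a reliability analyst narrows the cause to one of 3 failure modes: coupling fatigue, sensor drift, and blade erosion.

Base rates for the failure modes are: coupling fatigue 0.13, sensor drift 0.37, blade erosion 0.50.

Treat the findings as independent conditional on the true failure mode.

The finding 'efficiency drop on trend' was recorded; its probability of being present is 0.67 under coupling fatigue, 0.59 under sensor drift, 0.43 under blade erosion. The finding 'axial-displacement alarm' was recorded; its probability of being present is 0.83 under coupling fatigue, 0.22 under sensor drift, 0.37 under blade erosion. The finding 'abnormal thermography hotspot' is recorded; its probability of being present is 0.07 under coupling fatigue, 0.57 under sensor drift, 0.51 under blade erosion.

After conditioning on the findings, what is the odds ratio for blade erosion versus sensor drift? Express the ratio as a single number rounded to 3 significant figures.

The normalizing constant cancels in an odds ratio, so compute prior × likelihood for the two hypotheses only:
  blade erosion: 0.50 × 0.43 × 0.37 × 0.51 = 0.04057
  sensor drift: 0.37 × 0.59 × 0.22 × 0.57 = 0.027375
Odds(blade erosion : sensor drift) = 0.04057 / 0.027375 ≈ 1.48.

1.48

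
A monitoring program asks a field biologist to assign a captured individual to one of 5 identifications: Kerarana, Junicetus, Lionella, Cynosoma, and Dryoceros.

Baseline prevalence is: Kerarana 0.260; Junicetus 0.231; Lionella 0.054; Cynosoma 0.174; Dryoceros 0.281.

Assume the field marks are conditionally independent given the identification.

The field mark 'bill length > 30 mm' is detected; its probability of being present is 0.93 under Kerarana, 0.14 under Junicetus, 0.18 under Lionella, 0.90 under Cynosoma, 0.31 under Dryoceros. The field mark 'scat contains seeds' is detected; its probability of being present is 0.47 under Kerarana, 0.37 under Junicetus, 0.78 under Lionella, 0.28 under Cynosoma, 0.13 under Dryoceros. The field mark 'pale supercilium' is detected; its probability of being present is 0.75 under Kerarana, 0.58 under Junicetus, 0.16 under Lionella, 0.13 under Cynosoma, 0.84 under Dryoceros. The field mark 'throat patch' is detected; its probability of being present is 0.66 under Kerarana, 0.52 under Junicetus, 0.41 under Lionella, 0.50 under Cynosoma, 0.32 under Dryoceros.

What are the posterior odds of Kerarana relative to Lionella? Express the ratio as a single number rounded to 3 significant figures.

113

Posterior odds equal prior odds times the likelihood ratio; only the two competing hypotheses matter.
  Kerarana: 0.260 × 0.93 × 0.47 × 0.75 × 0.66 = 0.056255
  Lionella: 0.054 × 0.18 × 0.78 × 0.16 × 0.41 = 0.00049735
Odds(Kerarana : Lionella) = 0.056255 / 0.00049735 ≈ 113.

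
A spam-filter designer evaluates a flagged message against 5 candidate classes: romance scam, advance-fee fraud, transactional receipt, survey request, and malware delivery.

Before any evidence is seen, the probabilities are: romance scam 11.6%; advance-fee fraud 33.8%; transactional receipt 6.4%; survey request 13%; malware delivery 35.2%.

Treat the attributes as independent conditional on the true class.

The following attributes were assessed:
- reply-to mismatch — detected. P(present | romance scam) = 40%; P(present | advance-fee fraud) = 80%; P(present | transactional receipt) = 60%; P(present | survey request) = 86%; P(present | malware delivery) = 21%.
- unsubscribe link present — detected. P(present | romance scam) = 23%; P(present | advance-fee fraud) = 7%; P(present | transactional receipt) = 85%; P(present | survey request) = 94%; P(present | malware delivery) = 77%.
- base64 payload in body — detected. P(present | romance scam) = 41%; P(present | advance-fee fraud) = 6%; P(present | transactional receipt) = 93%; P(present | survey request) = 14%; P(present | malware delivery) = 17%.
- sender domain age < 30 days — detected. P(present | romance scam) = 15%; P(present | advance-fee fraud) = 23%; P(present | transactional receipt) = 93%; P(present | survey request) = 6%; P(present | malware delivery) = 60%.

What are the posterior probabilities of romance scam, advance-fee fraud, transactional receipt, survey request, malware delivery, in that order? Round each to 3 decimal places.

Multiply each prior by the joint likelihood of the attribute pattern:
  romance scam: 0.116 × 0.40 × 0.23 × 0.41 × 0.15 = 0.00065633
  advance-fee fraud: 0.338 × 0.80 × 0.07 × 0.06 × 0.23 = 0.00026121
  transactional receipt: 0.064 × 0.60 × 0.85 × 0.93 × 0.93 = 0.02823
  survey request: 0.130 × 0.86 × 0.94 × 0.14 × 0.06 = 0.00088277
  malware delivery: 0.352 × 0.21 × 0.77 × 0.17 × 0.60 = 0.0058057
The unnormalized weights sum to 0.035836.
P(romance scam | evidence) = 0.00065633 / 0.035836 ≈ 0.018
P(advance-fee fraud | evidence) = 0.00026121 / 0.035836 ≈ 0.007
P(transactional receipt | evidence) = 0.02823 / 0.035836 ≈ 0.788
P(survey request | evidence) = 0.00088277 / 0.035836 ≈ 0.025
P(malware delivery | evidence) = 0.0058057 / 0.035836 ≈ 0.162

0.018, 0.007, 0.788, 0.025, 0.162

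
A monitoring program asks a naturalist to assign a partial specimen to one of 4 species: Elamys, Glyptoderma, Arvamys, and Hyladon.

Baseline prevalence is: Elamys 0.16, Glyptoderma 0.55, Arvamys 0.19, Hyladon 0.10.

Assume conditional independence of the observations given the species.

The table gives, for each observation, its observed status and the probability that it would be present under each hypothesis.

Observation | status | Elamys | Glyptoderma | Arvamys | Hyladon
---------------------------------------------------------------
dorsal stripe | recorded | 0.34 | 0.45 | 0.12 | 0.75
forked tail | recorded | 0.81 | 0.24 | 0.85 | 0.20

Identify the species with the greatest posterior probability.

Multiply each prior by the joint likelihood of the evidence pattern:
  Elamys: 0.16 × 0.34 × 0.81 = 0.044064
  Glyptoderma: 0.55 × 0.45 × 0.24 = 0.0594
  Arvamys: 0.19 × 0.12 × 0.85 = 0.01938
  Hyladon: 0.10 × 0.75 × 0.20 = 0.015
The unnormalized weights sum to 0.13784.
P(Elamys | evidence) ≈ 0.044064 / 0.13784 ≈ 0.320
P(Glyptoderma | evidence) ≈ 0.0594 / 0.13784 ≈ 0.431
P(Arvamys | evidence) ≈ 0.01938 / 0.13784 ≈ 0.141
P(Hyladon | evidence) ≈ 0.015 / 0.13784 ≈ 0.109
The largest is 0.431, so Glyptoderma is most probable.

Glyptoderma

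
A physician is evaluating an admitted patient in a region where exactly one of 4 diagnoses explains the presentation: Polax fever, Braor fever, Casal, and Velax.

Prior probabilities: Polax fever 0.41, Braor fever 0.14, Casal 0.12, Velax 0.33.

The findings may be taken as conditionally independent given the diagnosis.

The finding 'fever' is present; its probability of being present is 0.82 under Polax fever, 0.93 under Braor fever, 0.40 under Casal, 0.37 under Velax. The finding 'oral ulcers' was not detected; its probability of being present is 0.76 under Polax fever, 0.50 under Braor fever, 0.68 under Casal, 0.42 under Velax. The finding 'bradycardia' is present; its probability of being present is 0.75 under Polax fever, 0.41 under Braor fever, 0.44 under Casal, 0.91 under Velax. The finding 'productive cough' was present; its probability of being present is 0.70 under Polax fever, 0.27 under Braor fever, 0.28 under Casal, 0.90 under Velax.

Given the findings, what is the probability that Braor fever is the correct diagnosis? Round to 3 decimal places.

For each hypothesis, the unnormalized posterior weight is prior × product of the finding likelihoods (using 1 − P(present | H) for each absent finding):
  Polax fever: 0.41 × 0.82 × (1 − 0.76) × 0.75 × 0.70 = 0.042361
  Braor fever: 0.14 × 0.93 × (1 − 0.50) × 0.41 × 0.27 = 0.0072066
  Casal: 0.12 × 0.40 × (1 − 0.68) × 0.44 × 0.28 = 0.0018924
  Velax: 0.33 × 0.37 × (1 − 0.42) × 0.91 × 0.90 = 0.058
Marginal likelihood of the evidence = 0.10946.
P(Braor fever | evidence) = 0.0072066 / 0.10946 ≈ 0.066.

0.066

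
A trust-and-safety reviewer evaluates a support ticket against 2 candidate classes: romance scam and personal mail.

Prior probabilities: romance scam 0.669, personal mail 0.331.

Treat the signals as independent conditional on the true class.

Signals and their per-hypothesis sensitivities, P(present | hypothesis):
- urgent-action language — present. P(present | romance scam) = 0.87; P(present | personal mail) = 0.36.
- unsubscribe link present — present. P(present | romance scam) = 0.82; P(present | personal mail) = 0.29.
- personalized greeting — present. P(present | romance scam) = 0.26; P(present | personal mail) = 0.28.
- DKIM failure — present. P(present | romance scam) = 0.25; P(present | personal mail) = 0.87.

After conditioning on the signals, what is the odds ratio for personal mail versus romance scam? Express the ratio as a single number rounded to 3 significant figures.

Posterior odds equal prior odds times the likelihood ratio; only the two competing hypotheses matter.
  personal mail: 0.331 × 0.36 × 0.29 × 0.28 × 0.87 = 0.0084179
  romance scam: 0.669 × 0.87 × 0.82 × 0.26 × 0.25 = 0.031022
Posterior odds = 0.0084179 / 0.031022 ≈ 0.271.

0.271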